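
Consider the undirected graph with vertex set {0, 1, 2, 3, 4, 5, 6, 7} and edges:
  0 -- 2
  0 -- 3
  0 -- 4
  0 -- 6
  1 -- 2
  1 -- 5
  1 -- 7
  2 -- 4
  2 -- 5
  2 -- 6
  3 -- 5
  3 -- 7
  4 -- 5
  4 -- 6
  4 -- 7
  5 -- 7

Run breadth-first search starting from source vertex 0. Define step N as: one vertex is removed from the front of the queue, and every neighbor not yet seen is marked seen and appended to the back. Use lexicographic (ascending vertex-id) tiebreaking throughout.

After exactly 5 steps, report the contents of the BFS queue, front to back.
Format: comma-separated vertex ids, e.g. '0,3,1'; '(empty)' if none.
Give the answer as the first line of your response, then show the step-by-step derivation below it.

1,5,7

step 1: dequeue 0; queue=[2,3,4,6]; order=0
step 2: dequeue 2; queue=[3,4,6,1,5]; order=0,2
step 3: dequeue 3; queue=[4,6,1,5,7]; order=0,2,3
step 4: dequeue 4; queue=[6,1,5,7]; order=0,2,3,4
step 5: dequeue 6; queue=[1,5,7]; order=0,2,3,4,6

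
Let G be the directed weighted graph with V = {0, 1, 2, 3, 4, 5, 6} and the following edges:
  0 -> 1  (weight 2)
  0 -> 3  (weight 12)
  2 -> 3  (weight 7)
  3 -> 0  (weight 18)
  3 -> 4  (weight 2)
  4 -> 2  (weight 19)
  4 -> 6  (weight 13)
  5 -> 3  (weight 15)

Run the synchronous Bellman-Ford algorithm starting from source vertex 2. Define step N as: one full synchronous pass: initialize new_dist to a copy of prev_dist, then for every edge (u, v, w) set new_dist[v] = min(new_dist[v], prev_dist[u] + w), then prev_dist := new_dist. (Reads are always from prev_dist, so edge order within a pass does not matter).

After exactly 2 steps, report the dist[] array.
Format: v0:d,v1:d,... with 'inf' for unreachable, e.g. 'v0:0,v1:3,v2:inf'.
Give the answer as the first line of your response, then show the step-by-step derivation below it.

v0:25,v1:inf,v2:0,v3:7,v4:9,v5:inf,v6:inf

step 1: dist = v0:inf,v1:inf,v2:0,v3:7,v4:inf,v5:inf,v6:inf
step 2: dist = v0:25,v1:inf,v2:0,v3:7,v4:9,v5:inf,v6:inf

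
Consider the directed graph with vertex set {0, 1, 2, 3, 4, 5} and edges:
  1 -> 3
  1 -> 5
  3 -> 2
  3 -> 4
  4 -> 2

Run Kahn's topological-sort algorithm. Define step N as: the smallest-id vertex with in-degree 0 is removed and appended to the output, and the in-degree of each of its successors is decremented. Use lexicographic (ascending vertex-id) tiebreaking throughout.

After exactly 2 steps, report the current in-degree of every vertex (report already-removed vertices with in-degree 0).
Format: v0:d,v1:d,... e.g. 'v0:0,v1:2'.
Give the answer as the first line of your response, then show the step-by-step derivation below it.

v0:0,v1:0,v2:2,v3:0,v4:1,v5:0

step 1: output 0; order=[0]; indeg=(0,0,2,1,1,1)
step 2: output 1; order=[0,1]; indeg=(0,0,2,0,1,0)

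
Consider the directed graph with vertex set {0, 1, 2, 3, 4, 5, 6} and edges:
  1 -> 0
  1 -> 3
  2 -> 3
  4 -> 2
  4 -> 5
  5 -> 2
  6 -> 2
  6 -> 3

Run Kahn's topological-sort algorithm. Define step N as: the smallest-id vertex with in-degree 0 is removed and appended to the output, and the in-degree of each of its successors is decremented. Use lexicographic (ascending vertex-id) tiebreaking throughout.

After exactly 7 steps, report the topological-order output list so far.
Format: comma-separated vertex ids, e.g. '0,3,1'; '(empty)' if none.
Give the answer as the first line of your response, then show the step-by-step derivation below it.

1,0,4,5,6,2,3

step 1: output 1; order=[1]; indeg=(0,0,3,2,0,1,0)
step 2: output 0; order=[1,0]; indeg=(0,0,3,2,0,1,0)
step 3: output 4; order=[1,0,4]; indeg=(0,0,2,2,0,0,0)
step 4: output 5; order=[1,0,4,5]; indeg=(0,0,1,2,0,0,0)
step 5: output 6; order=[1,0,4,5,6]; indeg=(0,0,0,1,0,0,0)
step 6: output 2; order=[1,0,4,5,6,2]; indeg=(0,0,0,0,0,0,0)
step 7: output 3; order=[1,0,4,5,6,2,3]; indeg=(0,0,0,0,0,0,0)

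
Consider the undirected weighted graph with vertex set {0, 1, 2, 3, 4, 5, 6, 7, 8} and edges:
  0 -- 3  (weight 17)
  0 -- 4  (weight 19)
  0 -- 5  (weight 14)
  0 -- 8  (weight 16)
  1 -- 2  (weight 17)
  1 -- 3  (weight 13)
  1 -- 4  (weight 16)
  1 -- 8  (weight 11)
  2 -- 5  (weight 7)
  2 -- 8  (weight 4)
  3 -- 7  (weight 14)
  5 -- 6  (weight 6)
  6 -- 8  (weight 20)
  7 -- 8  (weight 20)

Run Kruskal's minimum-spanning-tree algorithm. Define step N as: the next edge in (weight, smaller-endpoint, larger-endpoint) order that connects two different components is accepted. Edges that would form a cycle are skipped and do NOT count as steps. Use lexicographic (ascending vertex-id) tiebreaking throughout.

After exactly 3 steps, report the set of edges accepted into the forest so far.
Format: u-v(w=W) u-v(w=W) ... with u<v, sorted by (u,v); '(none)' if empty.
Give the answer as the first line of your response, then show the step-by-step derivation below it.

2-5(w=7) 2-8(w=4) 5-6(w=6)

step 1: add edge 2-8 (w=4); MST = {2-8(w=4)}
step 2: add edge 5-6 (w=6); MST = {2-8(w=4) 5-6(w=6)}
step 3: add edge 2-5 (w=7); MST = {2-5(w=7) 2-8(w=4) 5-6(w=6)}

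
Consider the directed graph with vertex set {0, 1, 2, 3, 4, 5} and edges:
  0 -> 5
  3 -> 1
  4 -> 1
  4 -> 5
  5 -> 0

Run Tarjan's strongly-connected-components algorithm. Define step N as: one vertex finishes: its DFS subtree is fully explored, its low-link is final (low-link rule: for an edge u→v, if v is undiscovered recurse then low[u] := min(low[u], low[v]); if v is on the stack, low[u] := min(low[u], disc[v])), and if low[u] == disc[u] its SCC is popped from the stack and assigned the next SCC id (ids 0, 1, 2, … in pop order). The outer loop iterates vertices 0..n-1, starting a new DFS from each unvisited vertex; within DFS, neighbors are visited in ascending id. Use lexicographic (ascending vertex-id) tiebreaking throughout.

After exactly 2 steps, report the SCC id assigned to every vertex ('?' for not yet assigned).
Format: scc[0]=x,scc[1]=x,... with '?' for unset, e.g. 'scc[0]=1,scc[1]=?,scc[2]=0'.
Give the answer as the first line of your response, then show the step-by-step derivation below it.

scc[0]=0,scc[1]=?,scc[2]=?,scc[3]=?,scc[4]=?,scc[5]=0

step 1: low=(low[0]=0,low[1]=?,low[2]=?,low[3]=?,low[4]=?,low[5]=0); scc=(scc[0]=?,scc[1]=?,scc[2]=?,scc[3]=?,scc[4]=?,scc[5]=?)
step 2: low=(low[0]=0,low[1]=?,low[2]=?,low[3]=?,low[4]=?,low[5]=0); scc=(scc[0]=0,scc[1]=?,scc[2]=?,scc[3]=?,scc[4]=?,scc[5]=0)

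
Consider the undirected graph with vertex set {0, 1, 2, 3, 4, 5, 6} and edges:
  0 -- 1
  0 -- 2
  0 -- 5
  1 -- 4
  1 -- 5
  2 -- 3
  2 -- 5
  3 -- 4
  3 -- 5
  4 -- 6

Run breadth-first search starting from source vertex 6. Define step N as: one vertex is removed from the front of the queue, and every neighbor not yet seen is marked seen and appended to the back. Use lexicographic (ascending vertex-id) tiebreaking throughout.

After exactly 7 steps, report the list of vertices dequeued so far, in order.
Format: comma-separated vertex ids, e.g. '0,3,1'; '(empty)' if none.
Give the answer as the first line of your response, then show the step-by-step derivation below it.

6,4,1,3,0,5,2

step 1: dequeue 6; queue=[4]; order=6
step 2: dequeue 4; queue=[1,3]; order=6,4
step 3: dequeue 1; queue=[3,0,5]; order=6,4,1
step 4: dequeue 3; queue=[0,5,2]; order=6,4,1,3
step 5: dequeue 0; queue=[5,2]; order=6,4,1,3,0
step 6: dequeue 5; queue=[2]; order=6,4,1,3,0,5
step 7: dequeue 2; queue=[(empty)]; order=6,4,1,3,0,5,2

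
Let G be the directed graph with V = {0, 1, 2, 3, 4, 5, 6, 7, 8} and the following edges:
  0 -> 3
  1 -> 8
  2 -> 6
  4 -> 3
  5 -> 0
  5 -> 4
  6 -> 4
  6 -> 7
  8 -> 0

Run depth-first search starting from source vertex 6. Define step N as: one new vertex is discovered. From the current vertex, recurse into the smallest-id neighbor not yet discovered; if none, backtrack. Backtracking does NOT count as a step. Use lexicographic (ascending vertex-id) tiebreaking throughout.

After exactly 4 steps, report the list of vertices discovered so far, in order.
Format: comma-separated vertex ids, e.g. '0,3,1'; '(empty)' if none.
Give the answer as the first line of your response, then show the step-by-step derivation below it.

6,4,3,7

step 1: discover 6; path=6; order=6
step 2: discover 4; path=6>4; order=6,4
step 3: discover 3; path=6>4>3; order=6,4,3
step 4: discover 7; path=6>7; order=6,4,3,7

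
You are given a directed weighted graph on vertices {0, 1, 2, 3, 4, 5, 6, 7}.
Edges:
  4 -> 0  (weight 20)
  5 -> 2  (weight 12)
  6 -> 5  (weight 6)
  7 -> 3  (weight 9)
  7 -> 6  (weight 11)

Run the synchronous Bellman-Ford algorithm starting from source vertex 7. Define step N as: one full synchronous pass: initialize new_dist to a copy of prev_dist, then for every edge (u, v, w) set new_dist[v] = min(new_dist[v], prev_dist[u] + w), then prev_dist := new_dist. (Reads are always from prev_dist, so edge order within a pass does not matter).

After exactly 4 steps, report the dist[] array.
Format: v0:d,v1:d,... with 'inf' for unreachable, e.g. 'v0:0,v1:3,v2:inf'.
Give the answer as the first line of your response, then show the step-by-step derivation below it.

v0:inf,v1:inf,v2:29,v3:9,v4:inf,v5:17,v6:11,v7:0

step 1: dist = v0:inf,v1:inf,v2:inf,v3:9,v4:inf,v5:inf,v6:11,v7:0
step 2: dist = v0:inf,v1:inf,v2:inf,v3:9,v4:inf,v5:17,v6:11,v7:0
step 3: dist = v0:inf,v1:inf,v2:29,v3:9,v4:inf,v5:17,v6:11,v7:0
step 4: dist = v0:inf,v1:inf,v2:29,v3:9,v4:inf,v5:17,v6:11,v7:0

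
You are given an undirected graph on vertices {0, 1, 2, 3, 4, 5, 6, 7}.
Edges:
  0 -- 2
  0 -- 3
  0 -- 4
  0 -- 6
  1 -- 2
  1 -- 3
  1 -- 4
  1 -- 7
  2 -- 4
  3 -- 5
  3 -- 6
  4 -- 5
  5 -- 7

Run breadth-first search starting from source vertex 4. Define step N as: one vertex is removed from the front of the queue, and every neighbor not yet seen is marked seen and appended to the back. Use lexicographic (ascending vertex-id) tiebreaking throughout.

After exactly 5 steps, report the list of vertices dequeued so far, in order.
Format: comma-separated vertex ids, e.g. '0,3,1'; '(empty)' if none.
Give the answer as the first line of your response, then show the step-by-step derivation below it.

4,0,1,2,5

step 1: dequeue 4; queue=[0,1,2,5]; order=4
step 2: dequeue 0; queue=[1,2,5,3,6]; order=4,0
step 3: dequeue 1; queue=[2,5,3,6,7]; order=4,0,1
step 4: dequeue 2; queue=[5,3,6,7]; order=4,0,1,2
step 5: dequeue 5; queue=[3,6,7]; order=4,0,1,2,5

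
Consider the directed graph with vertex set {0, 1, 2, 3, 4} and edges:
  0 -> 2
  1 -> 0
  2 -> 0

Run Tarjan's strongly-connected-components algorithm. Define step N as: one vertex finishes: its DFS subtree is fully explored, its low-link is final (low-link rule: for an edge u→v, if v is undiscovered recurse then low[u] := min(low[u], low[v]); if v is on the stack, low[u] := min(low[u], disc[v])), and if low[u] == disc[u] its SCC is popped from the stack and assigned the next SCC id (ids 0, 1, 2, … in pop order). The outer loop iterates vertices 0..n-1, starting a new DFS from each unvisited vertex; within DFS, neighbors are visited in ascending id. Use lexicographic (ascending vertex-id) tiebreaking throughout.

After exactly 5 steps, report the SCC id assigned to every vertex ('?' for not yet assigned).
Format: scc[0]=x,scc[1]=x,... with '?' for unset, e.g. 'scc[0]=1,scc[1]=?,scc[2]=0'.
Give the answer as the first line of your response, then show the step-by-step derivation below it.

scc[0]=0,scc[1]=1,scc[2]=0,scc[3]=2,scc[4]=3

step 1: low=(low[0]=0,low[1]=?,low[2]=0,low[3]=?,low[4]=?); scc=(scc[0]=?,scc[1]=?,scc[2]=?,scc[3]=?,scc[4]=?)
step 2: low=(low[0]=0,low[1]=?,low[2]=0,low[3]=?,low[4]=?); scc=(scc[0]=0,scc[1]=?,scc[2]=0,scc[3]=?,scc[4]=?)
step 3: low=(low[0]=0,low[1]=2,low[2]=0,low[3]=?,low[4]=?); scc=(scc[0]=0,scc[1]=1,scc[2]=0,scc[3]=?,scc[4]=?)
step 4: low=(low[0]=0,low[1]=2,low[2]=0,low[3]=3,low[4]=?); scc=(scc[0]=0,scc[1]=1,scc[2]=0,scc[3]=2,scc[4]=?)
step 5: low=(low[0]=0,low[1]=2,low[2]=0,low[3]=3,low[4]=4); scc=(scc[0]=0,scc[1]=1,scc[2]=0,scc[3]=2,scc[4]=3)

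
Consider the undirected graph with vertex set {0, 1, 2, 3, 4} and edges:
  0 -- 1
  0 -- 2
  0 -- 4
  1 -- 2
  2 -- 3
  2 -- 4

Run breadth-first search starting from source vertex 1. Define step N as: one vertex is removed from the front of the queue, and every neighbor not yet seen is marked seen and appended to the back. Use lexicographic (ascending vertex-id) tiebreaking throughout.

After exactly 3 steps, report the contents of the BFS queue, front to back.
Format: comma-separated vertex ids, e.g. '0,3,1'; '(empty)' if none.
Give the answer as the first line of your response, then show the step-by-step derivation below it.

4,3

step 1: dequeue 1; queue=[0,2]; order=1
step 2: dequeue 0; queue=[2,4]; order=1,0
step 3: dequeue 2; queue=[4,3]; order=1,0,2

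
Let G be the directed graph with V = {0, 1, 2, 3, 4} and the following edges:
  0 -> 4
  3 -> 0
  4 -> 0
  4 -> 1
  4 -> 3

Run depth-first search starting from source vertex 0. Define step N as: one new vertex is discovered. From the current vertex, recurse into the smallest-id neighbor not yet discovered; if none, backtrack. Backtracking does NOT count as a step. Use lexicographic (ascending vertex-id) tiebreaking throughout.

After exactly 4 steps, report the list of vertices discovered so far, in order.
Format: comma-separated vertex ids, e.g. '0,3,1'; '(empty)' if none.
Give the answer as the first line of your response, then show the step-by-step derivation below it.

0,4,1,3

step 1: discover 0; path=0; order=0
step 2: discover 4; path=0>4; order=0,4
step 3: discover 1; path=0>4>1; order=0,4,1
step 4: discover 3; path=0>4>3; order=0,4,1,3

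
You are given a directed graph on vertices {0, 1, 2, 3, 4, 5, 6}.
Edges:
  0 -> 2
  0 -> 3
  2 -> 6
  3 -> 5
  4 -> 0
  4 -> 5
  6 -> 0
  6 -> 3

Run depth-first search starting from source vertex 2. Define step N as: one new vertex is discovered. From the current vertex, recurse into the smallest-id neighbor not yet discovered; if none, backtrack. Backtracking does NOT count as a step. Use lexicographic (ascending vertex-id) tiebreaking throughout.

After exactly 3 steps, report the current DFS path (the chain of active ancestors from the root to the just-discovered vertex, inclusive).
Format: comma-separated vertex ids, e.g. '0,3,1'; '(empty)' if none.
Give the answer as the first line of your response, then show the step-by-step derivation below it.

2,6,0

step 1: discover 2; path=2; order=2
step 2: discover 6; path=2>6; order=2,6
step 3: discover 0; path=2>6>0; order=2,6,0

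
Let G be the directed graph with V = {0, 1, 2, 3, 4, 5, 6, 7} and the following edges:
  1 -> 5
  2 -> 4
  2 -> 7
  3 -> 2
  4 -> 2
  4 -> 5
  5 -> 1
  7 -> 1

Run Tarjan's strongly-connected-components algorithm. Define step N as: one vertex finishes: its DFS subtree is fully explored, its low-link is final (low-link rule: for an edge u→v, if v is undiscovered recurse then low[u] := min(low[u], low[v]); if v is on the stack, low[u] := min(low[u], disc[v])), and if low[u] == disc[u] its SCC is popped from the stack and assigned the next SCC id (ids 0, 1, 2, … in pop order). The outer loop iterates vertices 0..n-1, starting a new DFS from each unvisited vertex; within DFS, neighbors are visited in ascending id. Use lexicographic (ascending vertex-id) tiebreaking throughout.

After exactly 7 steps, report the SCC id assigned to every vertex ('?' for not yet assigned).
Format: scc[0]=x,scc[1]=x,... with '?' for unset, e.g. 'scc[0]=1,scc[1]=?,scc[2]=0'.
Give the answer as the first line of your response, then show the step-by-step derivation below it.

scc[0]=0,scc[1]=1,scc[2]=3,scc[3]=4,scc[4]=3,scc[5]=1,scc[6]=?,scc[7]=2

step 1: low=(low[0]=0,low[1]=?,low[2]=?,low[3]=?,low[4]=?,low[5]=?,low[6]=?,low[7]=?); scc=(scc[0]=0,scc[1]=?,scc[2]=?,scc[3]=?,scc[4]=?,scc[5]=?,scc[6]=?,scc[7]=?)
step 2: low=(low[0]=0,low[1]=1,low[2]=?,low[3]=?,low[4]=?,low[5]=1,low[6]=?,low[7]=?); scc=(scc[0]=0,scc[1]=?,scc[2]=?,scc[3]=?,scc[4]=?,scc[5]=?,scc[6]=?,scc[7]=?)
step 3: low=(low[0]=0,low[1]=1,low[2]=?,low[3]=?,low[4]=?,low[5]=1,low[6]=?,low[7]=?); scc=(scc[0]=0,scc[1]=1,scc[2]=?,scc[3]=?,scc[4]=?,scc[5]=1,scc[6]=?,scc[7]=?)
step 4: low=(low[0]=0,low[1]=1,low[2]=3,low[3]=?,low[4]=3,low[5]=1,low[6]=?,low[7]=?); scc=(scc[0]=0,scc[1]=1,scc[2]=?,scc[3]=?,scc[4]=?,scc[5]=1,scc[6]=?,scc[7]=?)
step 5: low=(low[0]=0,low[1]=1,low[2]=3,low[3]=?,low[4]=3,low[5]=1,low[6]=?,low[7]=5); scc=(scc[0]=0,scc[1]=1,scc[2]=?,scc[3]=?,scc[4]=?,scc[5]=1,scc[6]=?,scc[7]=2)
step 6: low=(low[0]=0,low[1]=1,low[2]=3,low[3]=?,low[4]=3,low[5]=1,low[6]=?,low[7]=5); scc=(scc[0]=0,scc[1]=1,scc[2]=3,scc[3]=?,scc[4]=3,scc[5]=1,scc[6]=?,scc[7]=2)
step 7: low=(low[0]=0,low[1]=1,low[2]=3,low[3]=6,low[4]=3,low[5]=1,low[6]=?,low[7]=5); scc=(scc[0]=0,scc[1]=1,scc[2]=3,scc[3]=4,scc[4]=3,scc[5]=1,scc[6]=?,scc[7]=2)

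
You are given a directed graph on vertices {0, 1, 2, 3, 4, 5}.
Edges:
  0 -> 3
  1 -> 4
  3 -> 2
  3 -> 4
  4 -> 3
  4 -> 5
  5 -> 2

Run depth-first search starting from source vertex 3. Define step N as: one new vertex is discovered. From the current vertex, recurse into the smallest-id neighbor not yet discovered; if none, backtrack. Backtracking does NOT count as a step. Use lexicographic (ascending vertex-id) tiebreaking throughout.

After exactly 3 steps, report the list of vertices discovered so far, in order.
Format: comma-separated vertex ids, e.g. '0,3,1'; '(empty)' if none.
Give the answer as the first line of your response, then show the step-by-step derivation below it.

3,2,4

step 1: discover 3; path=3; order=3
step 2: discover 2; path=3>2; order=3,2
step 3: discover 4; path=3>4; order=3,2,4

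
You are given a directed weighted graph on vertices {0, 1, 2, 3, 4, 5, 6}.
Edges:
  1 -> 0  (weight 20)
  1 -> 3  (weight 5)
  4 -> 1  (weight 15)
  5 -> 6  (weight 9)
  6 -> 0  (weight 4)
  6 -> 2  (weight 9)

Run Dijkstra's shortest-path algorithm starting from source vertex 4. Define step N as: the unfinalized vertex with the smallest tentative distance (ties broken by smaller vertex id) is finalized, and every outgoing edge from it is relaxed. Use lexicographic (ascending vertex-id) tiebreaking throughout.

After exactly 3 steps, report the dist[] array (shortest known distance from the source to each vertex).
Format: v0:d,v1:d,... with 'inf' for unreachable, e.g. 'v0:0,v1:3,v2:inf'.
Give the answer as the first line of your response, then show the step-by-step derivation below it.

v0:35,v1:15,v2:inf,v3:20,v4:0,v5:inf,v6:inf

step 1: dist = v0:inf,v1:15,v2:inf,v3:inf,v4:0,v5:inf,v6:inf
step 2: dist = v0:35,v1:15,v2:inf,v3:20,v4:0,v5:inf,v6:inf
step 3: dist = v0:35,v1:15,v2:inf,v3:20,v4:0,v5:inf,v6:inf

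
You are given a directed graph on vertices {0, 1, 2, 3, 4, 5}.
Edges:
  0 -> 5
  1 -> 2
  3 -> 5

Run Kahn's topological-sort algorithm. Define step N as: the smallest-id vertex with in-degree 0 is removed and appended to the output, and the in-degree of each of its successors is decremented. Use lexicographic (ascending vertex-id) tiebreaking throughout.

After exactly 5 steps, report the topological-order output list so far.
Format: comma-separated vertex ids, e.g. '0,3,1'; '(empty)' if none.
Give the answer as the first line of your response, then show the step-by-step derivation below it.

0,1,2,3,4

step 1: output 0; order=[0]; indeg=(0,0,1,0,0,1)
step 2: output 1; order=[0,1]; indeg=(0,0,0,0,0,1)
step 3: output 2; order=[0,1,2]; indeg=(0,0,0,0,0,1)
step 4: output 3; order=[0,1,2,3]; indeg=(0,0,0,0,0,0)
step 5: output 4; order=[0,1,2,3,4]; indeg=(0,0,0,0,0,0)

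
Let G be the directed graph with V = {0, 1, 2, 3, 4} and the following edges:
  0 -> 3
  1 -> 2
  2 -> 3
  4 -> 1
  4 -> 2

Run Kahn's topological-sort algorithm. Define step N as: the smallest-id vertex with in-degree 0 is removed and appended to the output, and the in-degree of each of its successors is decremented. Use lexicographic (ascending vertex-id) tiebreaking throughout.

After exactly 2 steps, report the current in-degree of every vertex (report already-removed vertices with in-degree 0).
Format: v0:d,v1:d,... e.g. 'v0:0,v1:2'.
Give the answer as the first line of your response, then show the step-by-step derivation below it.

v0:0,v1:0,v2:1,v3:1,v4:0

step 1: output 0; order=[0]; indeg=(0,1,2,1,0)
step 2: output 4; order=[0,4]; indeg=(0,0,1,1,0)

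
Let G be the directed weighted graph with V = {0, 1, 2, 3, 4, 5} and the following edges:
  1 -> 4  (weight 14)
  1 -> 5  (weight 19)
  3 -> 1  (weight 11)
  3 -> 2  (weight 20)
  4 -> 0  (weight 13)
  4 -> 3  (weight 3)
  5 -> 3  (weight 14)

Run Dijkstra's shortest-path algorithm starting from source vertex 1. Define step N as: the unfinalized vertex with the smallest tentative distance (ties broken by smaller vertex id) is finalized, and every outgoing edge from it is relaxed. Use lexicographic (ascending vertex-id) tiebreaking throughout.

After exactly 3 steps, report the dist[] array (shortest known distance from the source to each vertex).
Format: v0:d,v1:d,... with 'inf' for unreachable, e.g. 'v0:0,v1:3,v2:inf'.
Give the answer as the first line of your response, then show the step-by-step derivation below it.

v0:27,v1:0,v2:37,v3:17,v4:14,v5:19

step 1: dist = v0:inf,v1:0,v2:inf,v3:inf,v4:14,v5:19
step 2: dist = v0:27,v1:0,v2:inf,v3:17,v4:14,v5:19
step 3: dist = v0:27,v1:0,v2:37,v3:17,v4:14,v5:19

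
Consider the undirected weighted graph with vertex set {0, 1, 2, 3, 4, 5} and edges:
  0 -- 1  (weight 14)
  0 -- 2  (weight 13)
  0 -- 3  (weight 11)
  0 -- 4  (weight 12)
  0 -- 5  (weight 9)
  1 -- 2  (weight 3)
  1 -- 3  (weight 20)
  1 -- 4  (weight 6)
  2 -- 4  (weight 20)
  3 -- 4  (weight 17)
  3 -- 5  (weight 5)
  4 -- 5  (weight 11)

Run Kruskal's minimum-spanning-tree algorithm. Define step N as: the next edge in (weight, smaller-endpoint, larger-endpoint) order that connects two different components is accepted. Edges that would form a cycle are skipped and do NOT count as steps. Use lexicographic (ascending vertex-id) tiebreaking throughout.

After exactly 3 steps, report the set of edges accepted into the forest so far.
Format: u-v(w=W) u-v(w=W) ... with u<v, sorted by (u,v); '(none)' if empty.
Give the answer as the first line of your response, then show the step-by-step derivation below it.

1-2(w=3) 1-4(w=6) 3-5(w=5)

step 1: add edge 1-2 (w=3); MST = {1-2(w=3)}
step 2: add edge 3-5 (w=5); MST = {1-2(w=3) 3-5(w=5)}
step 3: add edge 1-4 (w=6); MST = {1-2(w=3) 1-4(w=6) 3-5(w=5)}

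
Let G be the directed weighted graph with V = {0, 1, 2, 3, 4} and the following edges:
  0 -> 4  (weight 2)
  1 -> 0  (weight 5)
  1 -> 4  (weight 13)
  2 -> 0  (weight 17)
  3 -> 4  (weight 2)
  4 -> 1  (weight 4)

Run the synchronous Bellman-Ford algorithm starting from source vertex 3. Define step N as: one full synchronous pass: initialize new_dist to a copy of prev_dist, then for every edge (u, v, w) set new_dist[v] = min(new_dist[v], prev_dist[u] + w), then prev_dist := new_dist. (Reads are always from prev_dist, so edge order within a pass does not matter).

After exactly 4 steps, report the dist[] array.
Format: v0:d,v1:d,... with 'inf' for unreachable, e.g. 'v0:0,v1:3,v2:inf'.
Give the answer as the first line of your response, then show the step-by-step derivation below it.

v0:11,v1:6,v2:inf,v3:0,v4:2

step 1: dist = v0:inf,v1:inf,v2:inf,v3:0,v4:2
step 2: dist = v0:inf,v1:6,v2:inf,v3:0,v4:2
step 3: dist = v0:11,v1:6,v2:inf,v3:0,v4:2
step 4: dist = v0:11,v1:6,v2:inf,v3:0,v4:2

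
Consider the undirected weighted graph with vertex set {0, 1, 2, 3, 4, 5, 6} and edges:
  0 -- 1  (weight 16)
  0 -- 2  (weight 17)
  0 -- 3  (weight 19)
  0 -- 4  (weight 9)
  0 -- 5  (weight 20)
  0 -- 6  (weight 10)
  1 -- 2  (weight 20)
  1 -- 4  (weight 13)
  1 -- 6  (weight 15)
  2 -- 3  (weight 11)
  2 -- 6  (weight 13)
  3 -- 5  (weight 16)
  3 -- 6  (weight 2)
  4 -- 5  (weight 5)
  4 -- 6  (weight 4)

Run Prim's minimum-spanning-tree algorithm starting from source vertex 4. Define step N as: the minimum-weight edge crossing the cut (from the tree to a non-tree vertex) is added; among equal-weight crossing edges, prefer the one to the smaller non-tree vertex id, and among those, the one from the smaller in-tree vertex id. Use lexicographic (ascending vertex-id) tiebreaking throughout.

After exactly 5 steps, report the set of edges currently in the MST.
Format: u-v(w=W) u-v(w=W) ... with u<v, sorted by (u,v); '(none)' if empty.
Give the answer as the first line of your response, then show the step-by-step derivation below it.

0-4(w=9) 2-3(w=11) 3-6(w=2) 4-5(w=5) 4-6(w=4)

step 1: add edge 4-6 (w=4); MST = {4-6(w=4)}
step 2: add edge 3-6 (w=2); MST = {3-6(w=2) 4-6(w=4)}
step 3: add edge 4-5 (w=5); MST = {3-6(w=2) 4-5(w=5) 4-6(w=4)}
step 4: add edge 0-4 (w=9); MST = {0-4(w=9) 3-6(w=2) 4-5(w=5) 4-6(w=4)}
step 5: add edge 2-3 (w=11); MST = {0-4(w=9) 2-3(w=11) 3-6(w=2) 4-5(w=5) 4-6(w=4)}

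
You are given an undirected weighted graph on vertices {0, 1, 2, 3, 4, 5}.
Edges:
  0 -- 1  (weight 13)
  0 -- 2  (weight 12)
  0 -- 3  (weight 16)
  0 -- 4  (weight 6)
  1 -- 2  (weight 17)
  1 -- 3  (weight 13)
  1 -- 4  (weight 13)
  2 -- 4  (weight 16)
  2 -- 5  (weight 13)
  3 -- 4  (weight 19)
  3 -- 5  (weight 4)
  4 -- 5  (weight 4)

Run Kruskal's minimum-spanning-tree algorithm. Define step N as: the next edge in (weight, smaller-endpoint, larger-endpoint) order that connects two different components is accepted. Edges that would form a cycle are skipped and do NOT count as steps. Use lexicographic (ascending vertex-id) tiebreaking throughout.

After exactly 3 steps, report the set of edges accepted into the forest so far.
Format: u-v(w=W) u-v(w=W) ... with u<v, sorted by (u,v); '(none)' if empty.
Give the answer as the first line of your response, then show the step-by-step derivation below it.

0-4(w=6) 3-5(w=4) 4-5(w=4)

step 1: add edge 3-5 (w=4); MST = {3-5(w=4)}
step 2: add edge 4-5 (w=4); MST = {3-5(w=4) 4-5(w=4)}
step 3: add edge 0-4 (w=6); MST = {0-4(w=6) 3-5(w=4) 4-5(w=4)}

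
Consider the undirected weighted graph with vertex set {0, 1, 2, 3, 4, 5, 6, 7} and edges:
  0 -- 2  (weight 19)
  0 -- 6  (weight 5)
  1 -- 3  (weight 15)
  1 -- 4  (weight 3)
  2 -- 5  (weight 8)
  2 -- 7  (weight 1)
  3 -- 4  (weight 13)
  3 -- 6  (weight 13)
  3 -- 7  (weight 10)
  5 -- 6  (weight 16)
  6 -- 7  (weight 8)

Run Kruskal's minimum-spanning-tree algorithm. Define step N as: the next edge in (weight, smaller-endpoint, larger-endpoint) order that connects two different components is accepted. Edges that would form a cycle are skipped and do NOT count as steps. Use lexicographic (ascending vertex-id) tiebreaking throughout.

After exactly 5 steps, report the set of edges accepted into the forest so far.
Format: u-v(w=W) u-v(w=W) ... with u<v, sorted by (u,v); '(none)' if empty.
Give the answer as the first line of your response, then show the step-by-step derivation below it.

0-6(w=5) 1-4(w=3) 2-5(w=8) 2-7(w=1) 6-7(w=8)

step 1: add edge 2-7 (w=1); MST = {2-7(w=1)}
step 2: add edge 1-4 (w=3); MST = {1-4(w=3) 2-7(w=1)}
step 3: add edge 0-6 (w=5); MST = {0-6(w=5) 1-4(w=3) 2-7(w=1)}
step 4: add edge 2-5 (w=8); MST = {0-6(w=5) 1-4(w=3) 2-5(w=8) 2-7(w=1)}
step 5: add edge 6-7 (w=8); MST = {0-6(w=5) 1-4(w=3) 2-5(w=8) 2-7(w=1) 6-7(w=8)}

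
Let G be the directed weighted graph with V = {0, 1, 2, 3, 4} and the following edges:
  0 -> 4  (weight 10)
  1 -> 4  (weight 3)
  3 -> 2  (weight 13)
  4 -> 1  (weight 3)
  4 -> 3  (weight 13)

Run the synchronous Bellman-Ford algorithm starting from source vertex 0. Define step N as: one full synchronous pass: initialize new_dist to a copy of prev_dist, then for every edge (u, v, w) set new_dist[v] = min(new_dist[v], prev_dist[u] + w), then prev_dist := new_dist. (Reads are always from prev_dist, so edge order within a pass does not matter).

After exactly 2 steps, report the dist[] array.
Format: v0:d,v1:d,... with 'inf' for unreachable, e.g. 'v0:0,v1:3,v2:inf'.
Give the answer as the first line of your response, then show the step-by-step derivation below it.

v0:0,v1:13,v2:inf,v3:23,v4:10

step 1: dist = v0:0,v1:inf,v2:inf,v3:inf,v4:10
step 2: dist = v0:0,v1:13,v2:inf,v3:23,v4:10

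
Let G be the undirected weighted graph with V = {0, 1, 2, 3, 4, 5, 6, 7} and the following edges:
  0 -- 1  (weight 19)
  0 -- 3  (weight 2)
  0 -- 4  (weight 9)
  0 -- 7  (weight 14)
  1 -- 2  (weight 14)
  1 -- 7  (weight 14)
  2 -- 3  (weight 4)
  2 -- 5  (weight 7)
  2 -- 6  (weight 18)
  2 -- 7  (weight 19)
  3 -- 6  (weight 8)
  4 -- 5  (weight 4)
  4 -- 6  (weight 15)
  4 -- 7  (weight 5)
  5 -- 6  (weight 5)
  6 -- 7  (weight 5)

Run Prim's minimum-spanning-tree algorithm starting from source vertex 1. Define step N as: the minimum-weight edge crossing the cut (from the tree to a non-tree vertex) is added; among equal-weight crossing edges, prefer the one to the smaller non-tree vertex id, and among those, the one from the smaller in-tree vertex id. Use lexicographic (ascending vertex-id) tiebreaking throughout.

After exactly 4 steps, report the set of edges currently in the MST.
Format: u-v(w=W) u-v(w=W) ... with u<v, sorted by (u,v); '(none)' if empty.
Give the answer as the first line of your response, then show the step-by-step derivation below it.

0-3(w=2) 1-2(w=14) 2-3(w=4) 2-5(w=7)

step 1: add edge 1-2 (w=14); MST = {1-2(w=14)}
step 2: add edge 2-3 (w=4); MST = {1-2(w=14) 2-3(w=4)}
step 3: add edge 0-3 (w=2); MST = {0-3(w=2) 1-2(w=14) 2-3(w=4)}
step 4: add edge 2-5 (w=7); MST = {0-3(w=2) 1-2(w=14) 2-3(w=4) 2-5(w=7)}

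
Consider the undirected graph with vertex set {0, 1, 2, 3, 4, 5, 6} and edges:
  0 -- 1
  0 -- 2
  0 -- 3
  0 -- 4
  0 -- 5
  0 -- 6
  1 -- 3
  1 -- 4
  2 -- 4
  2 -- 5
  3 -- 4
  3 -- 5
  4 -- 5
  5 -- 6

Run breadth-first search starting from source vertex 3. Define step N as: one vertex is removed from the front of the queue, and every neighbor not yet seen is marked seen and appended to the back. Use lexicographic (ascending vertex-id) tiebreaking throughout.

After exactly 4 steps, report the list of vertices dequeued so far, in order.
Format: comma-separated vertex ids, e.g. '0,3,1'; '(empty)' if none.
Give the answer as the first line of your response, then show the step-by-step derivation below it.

3,0,1,4

step 1: dequeue 3; queue=[0,1,4,5]; order=3
step 2: dequeue 0; queue=[1,4,5,2,6]; order=3,0
step 3: dequeue 1; queue=[4,5,2,6]; order=3,0,1
step 4: dequeue 4; queue=[5,2,6]; order=3,0,1,4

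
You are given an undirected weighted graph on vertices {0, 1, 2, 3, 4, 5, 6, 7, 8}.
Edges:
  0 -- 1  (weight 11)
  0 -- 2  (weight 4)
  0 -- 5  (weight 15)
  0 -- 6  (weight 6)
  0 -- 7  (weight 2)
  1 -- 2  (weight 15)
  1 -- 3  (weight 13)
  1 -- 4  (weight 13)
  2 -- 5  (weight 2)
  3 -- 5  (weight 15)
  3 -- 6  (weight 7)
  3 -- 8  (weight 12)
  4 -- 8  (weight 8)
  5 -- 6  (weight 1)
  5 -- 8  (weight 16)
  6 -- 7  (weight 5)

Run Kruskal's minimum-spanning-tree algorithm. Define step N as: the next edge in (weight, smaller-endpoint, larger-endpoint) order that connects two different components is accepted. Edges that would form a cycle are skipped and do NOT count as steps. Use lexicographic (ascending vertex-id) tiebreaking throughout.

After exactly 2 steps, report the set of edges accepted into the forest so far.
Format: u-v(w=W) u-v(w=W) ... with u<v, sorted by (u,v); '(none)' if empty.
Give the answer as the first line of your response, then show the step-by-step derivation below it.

0-7(w=2) 5-6(w=1)

step 1: add edge 5-6 (w=1); MST = {5-6(w=1)}
step 2: add edge 0-7 (w=2); MST = {0-7(w=2) 5-6(w=1)}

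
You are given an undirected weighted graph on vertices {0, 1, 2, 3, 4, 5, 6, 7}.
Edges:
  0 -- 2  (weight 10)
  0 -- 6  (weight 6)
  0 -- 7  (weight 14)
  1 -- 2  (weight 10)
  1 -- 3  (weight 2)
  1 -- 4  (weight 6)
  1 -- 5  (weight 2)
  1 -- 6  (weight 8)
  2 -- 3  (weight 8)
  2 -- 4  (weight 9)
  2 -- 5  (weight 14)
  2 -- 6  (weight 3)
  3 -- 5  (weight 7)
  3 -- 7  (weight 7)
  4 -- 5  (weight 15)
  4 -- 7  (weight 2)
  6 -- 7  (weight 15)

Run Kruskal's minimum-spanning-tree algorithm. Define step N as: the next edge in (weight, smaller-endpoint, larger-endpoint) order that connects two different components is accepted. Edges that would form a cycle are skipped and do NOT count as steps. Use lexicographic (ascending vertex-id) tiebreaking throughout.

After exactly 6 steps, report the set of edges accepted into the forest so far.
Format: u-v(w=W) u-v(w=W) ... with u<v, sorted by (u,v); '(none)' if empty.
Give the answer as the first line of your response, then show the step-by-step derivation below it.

0-6(w=6) 1-3(w=2) 1-4(w=6) 1-5(w=2) 2-6(w=3) 4-7(w=2)

step 1: add edge 1-3 (w=2); MST = {1-3(w=2)}
step 2: add edge 1-5 (w=2); MST = {1-3(w=2) 1-5(w=2)}
step 3: add edge 4-7 (w=2); MST = {1-3(w=2) 1-5(w=2) 4-7(w=2)}
step 4: add edge 2-6 (w=3); MST = {1-3(w=2) 1-5(w=2) 2-6(w=3) 4-7(w=2)}
step 5: add edge 0-6 (w=6); MST = {0-6(w=6) 1-3(w=2) 1-5(w=2) 2-6(w=3) 4-7(w=2)}
step 6: add edge 1-4 (w=6); MST = {0-6(w=6) 1-3(w=2) 1-4(w=6) 1-5(w=2) 2-6(w=3) 4-7(w=2)}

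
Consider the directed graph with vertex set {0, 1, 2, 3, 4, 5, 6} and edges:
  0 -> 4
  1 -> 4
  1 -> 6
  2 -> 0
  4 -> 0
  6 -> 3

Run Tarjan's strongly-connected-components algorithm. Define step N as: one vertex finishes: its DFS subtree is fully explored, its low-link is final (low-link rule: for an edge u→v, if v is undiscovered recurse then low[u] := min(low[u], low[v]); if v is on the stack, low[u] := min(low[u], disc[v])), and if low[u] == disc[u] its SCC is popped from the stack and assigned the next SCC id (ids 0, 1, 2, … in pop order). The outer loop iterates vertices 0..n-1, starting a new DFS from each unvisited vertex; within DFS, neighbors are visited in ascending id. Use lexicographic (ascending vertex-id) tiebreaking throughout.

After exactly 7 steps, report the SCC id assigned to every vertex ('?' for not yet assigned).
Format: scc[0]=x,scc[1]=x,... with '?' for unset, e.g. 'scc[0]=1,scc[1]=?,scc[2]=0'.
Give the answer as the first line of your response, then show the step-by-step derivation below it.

scc[0]=0,scc[1]=3,scc[2]=4,scc[3]=1,scc[4]=0,scc[5]=5,scc[6]=2

step 1: low=(low[0]=0,low[1]=?,low[2]=?,low[3]=?,low[4]=0,low[5]=?,low[6]=?); scc=(scc[0]=?,scc[1]=?,scc[2]=?,scc[3]=?,scc[4]=?,scc[5]=?,scc[6]=?)
step 2: low=(low[0]=0,low[1]=?,low[2]=?,low[3]=?,low[4]=0,low[5]=?,low[6]=?); scc=(scc[0]=0,scc[1]=?,scc[2]=?,scc[3]=?,scc[4]=0,scc[5]=?,scc[6]=?)
step 3: low=(low[0]=0,low[1]=2,low[2]=?,low[3]=4,low[4]=0,low[5]=?,low[6]=3); scc=(scc[0]=0,scc[1]=?,scc[2]=?,scc[3]=1,scc[4]=0,scc[5]=?,scc[6]=?)
step 4: low=(low[0]=0,low[1]=2,low[2]=?,low[3]=4,low[4]=0,low[5]=?,low[6]=3); scc=(scc[0]=0,scc[1]=?,scc[2]=?,scc[3]=1,scc[4]=0,scc[5]=?,scc[6]=2)
step 5: low=(low[0]=0,low[1]=2,low[2]=?,low[3]=4,low[4]=0,low[5]=?,low[6]=3); scc=(scc[0]=0,scc[1]=3,scc[2]=?,scc[3]=1,scc[4]=0,scc[5]=?,scc[6]=2)
step 6: low=(low[0]=0,low[1]=2,low[2]=5,low[3]=4,low[4]=0,low[5]=?,low[6]=3); scc=(scc[0]=0,scc[1]=3,scc[2]=4,scc[3]=1,scc[4]=0,scc[5]=?,scc[6]=2)
step 7: low=(low[0]=0,low[1]=2,low[2]=5,low[3]=4,low[4]=0,low[5]=6,low[6]=3); scc=(scc[0]=0,scc[1]=3,scc[2]=4,scc[3]=1,scc[4]=0,scc[5]=5,scc[6]=2)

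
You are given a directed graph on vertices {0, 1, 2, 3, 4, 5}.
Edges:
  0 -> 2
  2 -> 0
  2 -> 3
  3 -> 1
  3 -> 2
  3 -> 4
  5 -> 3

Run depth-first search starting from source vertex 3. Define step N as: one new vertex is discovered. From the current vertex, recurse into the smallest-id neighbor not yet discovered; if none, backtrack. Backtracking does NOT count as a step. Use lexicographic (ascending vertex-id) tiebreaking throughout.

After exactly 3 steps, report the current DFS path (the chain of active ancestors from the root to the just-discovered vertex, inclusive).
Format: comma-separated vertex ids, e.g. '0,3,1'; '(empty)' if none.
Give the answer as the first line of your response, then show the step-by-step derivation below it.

3,2

step 1: discover 3; path=3; order=3
step 2: discover 1; path=3>1; order=3,1
step 3: discover 2; path=3>2; order=3,1,2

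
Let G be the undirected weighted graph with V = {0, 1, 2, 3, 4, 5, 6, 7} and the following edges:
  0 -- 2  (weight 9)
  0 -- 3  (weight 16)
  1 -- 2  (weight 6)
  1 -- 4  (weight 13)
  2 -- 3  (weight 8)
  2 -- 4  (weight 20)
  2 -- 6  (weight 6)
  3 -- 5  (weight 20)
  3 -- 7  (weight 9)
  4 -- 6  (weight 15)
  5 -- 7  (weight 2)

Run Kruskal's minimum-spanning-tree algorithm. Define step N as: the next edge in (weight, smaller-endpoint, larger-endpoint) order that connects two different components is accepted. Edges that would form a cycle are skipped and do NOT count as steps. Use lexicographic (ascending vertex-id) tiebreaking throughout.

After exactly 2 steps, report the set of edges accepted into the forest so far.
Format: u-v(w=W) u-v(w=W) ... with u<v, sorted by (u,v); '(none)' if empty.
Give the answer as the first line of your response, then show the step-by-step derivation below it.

1-2(w=6) 5-7(w=2)

step 1: add edge 5-7 (w=2); MST = {5-7(w=2)}
step 2: add edge 1-2 (w=6); MST = {1-2(w=6) 5-7(w=2)}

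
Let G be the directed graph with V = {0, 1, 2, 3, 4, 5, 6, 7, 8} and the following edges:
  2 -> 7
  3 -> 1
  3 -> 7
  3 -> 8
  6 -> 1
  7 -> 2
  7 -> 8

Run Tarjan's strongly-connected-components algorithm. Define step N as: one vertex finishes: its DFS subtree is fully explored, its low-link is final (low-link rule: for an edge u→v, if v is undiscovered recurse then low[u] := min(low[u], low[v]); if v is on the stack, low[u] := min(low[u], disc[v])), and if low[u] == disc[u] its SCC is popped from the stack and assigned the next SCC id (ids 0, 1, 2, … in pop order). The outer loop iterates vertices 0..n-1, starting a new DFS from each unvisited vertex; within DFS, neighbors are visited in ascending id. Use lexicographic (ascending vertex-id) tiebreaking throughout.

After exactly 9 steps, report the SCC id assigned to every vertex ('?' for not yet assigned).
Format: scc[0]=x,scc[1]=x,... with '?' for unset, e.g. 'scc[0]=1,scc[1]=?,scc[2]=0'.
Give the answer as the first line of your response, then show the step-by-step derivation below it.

scc[0]=0,scc[1]=1,scc[2]=3,scc[3]=4,scc[4]=5,scc[5]=6,scc[6]=7,scc[7]=3,scc[8]=2

step 1: low=(low[0]=0,low[1]=?,low[2]=?,low[3]=?,low[4]=?,low[5]=?,low[6]=?,low[7]=?,low[8]=?); scc=(scc[0]=0,scc[1]=?,scc[2]=?,scc[3]=?,scc[4]=?,scc[5]=?,scc[6]=?,scc[7]=?,scc[8]=?)
step 2: low=(low[0]=0,low[1]=1,low[2]=?,low[3]=?,low[4]=?,low[5]=?,low[6]=?,low[7]=?,low[8]=?); scc=(scc[0]=0,scc[1]=1,scc[2]=?,scc[3]=?,scc[4]=?,scc[5]=?,scc[6]=?,scc[7]=?,scc[8]=?)
step 3: low=(low[0]=0,low[1]=1,low[2]=2,low[3]=?,low[4]=?,low[5]=?,low[6]=?,low[7]=2,low[8]=4); scc=(scc[0]=0,scc[1]=1,scc[2]=?,scc[3]=?,scc[4]=?,scc[5]=?,scc[6]=?,scc[7]=?,scc[8]=2)
step 4: low=(low[0]=0,low[1]=1,low[2]=2,low[3]=?,low[4]=?,low[5]=?,low[6]=?,low[7]=2,low[8]=4); scc=(scc[0]=0,scc[1]=1,scc[2]=?,scc[3]=?,scc[4]=?,scc[5]=?,scc[6]=?,scc[7]=?,scc[8]=2)
step 5: low=(low[0]=0,low[1]=1,low[2]=2,low[3]=?,low[4]=?,low[5]=?,low[6]=?,low[7]=2,low[8]=4); scc=(scc[0]=0,scc[1]=1,scc[2]=3,scc[3]=?,scc[4]=?,scc[5]=?,scc[6]=?,scc[7]=3,scc[8]=2)
step 6: low=(low[0]=0,low[1]=1,low[2]=2,low[3]=5,low[4]=?,low[5]=?,low[6]=?,low[7]=2,low[8]=4); scc=(scc[0]=0,scc[1]=1,scc[2]=3,scc[3]=4,scc[4]=?,scc[5]=?,scc[6]=?,scc[7]=3,scc[8]=2)
step 7: low=(low[0]=0,low[1]=1,low[2]=2,low[3]=5,low[4]=6,low[5]=?,low[6]=?,low[7]=2,low[8]=4); scc=(scc[0]=0,scc[1]=1,scc[2]=3,scc[3]=4,scc[4]=5,scc[5]=?,scc[6]=?,scc[7]=3,scc[8]=2)
step 8: low=(low[0]=0,low[1]=1,low[2]=2,low[3]=5,low[4]=6,low[5]=7,low[6]=?,low[7]=2,low[8]=4); scc=(scc[0]=0,scc[1]=1,scc[2]=3,scc[3]=4,scc[4]=5,scc[5]=6,scc[6]=?,scc[7]=3,scc[8]=2)
step 9: low=(low[0]=0,low[1]=1,low[2]=2,low[3]=5,low[4]=6,low[5]=7,low[6]=8,low[7]=2,low[8]=4); scc=(scc[0]=0,scc[1]=1,scc[2]=3,scc[3]=4,scc[4]=5,scc[5]=6,scc[6]=7,scc[7]=3,scc[8]=2)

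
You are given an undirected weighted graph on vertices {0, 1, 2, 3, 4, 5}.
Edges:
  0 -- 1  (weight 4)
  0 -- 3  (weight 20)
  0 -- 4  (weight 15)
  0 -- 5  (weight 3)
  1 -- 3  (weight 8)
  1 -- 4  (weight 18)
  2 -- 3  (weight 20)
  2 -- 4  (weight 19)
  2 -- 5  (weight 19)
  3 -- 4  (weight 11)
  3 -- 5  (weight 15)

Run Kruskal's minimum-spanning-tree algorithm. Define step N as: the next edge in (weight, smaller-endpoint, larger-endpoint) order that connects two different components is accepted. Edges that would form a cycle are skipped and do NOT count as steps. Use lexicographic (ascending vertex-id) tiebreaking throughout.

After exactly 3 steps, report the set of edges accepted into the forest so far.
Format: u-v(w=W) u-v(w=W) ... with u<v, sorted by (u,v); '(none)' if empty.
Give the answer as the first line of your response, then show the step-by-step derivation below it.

0-1(w=4) 0-5(w=3) 1-3(w=8)

step 1: add edge 0-5 (w=3); MST = {0-5(w=3)}
step 2: add edge 0-1 (w=4); MST = {0-1(w=4) 0-5(w=3)}
step 3: add edge 1-3 (w=8); MST = {0-1(w=4) 0-5(w=3) 1-3(w=8)}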